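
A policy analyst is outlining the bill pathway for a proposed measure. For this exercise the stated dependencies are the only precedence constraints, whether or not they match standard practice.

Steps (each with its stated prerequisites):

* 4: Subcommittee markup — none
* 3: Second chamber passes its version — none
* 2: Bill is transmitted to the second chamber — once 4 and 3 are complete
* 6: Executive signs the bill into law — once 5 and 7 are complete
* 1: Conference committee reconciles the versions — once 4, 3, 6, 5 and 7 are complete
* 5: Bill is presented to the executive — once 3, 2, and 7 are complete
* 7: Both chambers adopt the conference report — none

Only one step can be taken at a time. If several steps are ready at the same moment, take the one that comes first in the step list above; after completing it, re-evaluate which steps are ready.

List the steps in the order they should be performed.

4, 3 and 7 have no prerequisites; 4 is listed earlier, so 4 is first.
Now 3 and 7 have their prerequisites met. 3 is listed earlier, so 3 next.
2 now also ready, so the ready set is {2, 7}; 2 is listed earlier → 2.
Next only 7 has its prerequisites met → 7.
5 is the only step now ready → 5.
6 needed 5 and 7, now all done → 6.
That leaves 1 as the only ready step → 1.

4 3 2 7 5 6 1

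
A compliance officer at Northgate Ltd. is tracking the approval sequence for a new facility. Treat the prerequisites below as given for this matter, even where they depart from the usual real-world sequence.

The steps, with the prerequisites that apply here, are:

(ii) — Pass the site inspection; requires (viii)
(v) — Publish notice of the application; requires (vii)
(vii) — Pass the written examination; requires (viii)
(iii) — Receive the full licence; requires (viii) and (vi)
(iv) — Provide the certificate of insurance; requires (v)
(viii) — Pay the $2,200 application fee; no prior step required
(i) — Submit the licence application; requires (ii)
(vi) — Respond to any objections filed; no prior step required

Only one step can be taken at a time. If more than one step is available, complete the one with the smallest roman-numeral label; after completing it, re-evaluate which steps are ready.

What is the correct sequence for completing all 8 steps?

(vi), (viii), (ii), (i), (iii), (vii), (v), (iv)

(vi) and (viii) have no prerequisites; (vi) has the earlier label, so (vi) is first.
Next only (viii) has its prerequisites met → (viii).
Ready: (ii), (iii) and (vii). (ii) has the earlier label → (ii).
(i), (iii) and (vii) are all available; (i) has the earlier label → (i).
(iii) and (vii) are both available; (iii) has the earlier label → (iii).
(vii) needed (viii), now all done → (vii).
(v) is the only step now ready → (v).
Next only (iv) has its prerequisites met → (iv).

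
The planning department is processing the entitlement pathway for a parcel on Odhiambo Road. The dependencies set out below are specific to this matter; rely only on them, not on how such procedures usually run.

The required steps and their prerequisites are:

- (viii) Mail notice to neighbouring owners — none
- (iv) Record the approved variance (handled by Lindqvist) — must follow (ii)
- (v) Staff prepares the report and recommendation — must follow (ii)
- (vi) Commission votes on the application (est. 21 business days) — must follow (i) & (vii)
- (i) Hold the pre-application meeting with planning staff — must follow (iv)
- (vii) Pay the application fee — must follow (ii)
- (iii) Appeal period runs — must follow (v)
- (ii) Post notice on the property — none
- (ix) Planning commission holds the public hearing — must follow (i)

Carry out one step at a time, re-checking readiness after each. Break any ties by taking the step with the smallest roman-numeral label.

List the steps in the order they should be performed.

(ii) → (iv) → (i) → (v) → (iii) → (vii) → (vi) → (viii) → (ix)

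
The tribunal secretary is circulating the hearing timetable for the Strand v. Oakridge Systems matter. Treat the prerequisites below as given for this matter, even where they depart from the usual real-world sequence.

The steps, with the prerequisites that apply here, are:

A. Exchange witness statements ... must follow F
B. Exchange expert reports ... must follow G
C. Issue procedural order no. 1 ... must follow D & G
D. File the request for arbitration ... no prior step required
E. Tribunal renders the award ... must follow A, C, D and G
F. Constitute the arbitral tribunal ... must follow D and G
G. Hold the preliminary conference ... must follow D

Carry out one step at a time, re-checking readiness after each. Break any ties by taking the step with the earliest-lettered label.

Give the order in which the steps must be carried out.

D, G, B, C, F, A, E

Only D has no prerequisites, so it is first.
G is the only step now ready → G.
Now B, C and F have their prerequisites met. B has the earlier label, so B next.
Now C and F have their prerequisites met. C has the earlier label, so C next.
That leaves F as the only ready step → F.
Next only A has its prerequisites met → A.
E needed A, C, D and G, now all done → E.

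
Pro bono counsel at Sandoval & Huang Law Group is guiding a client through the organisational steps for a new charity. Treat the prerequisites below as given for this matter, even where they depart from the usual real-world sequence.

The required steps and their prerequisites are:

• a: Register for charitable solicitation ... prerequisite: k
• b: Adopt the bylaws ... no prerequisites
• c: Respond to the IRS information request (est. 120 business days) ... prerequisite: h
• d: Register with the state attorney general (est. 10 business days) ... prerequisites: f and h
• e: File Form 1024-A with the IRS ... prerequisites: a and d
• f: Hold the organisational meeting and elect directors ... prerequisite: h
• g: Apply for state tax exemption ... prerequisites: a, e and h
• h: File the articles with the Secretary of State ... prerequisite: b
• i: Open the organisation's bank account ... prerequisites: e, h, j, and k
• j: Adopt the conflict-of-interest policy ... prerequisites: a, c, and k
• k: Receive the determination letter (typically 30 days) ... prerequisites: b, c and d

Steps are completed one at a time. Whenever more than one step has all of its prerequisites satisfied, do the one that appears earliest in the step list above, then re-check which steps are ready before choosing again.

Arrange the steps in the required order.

b, h, c, f, d, k, a, e, g, j, i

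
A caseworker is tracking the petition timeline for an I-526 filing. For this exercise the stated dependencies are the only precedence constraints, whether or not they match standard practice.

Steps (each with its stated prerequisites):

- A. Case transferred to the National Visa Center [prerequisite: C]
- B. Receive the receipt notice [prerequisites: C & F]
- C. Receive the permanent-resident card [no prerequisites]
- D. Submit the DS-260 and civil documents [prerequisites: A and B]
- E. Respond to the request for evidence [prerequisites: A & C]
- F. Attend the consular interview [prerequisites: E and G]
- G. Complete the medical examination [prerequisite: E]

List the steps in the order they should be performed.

Only C has no prerequisites, so it is first.
A is the only step now ready → A.
Next only E has its prerequisites met → E.
Next only G has its prerequisites met → G.
F needed E and G, now all done → F.
Next only B has its prerequisites met → B.
D is the only step now ready → D.

C, A, E, G, F, B, D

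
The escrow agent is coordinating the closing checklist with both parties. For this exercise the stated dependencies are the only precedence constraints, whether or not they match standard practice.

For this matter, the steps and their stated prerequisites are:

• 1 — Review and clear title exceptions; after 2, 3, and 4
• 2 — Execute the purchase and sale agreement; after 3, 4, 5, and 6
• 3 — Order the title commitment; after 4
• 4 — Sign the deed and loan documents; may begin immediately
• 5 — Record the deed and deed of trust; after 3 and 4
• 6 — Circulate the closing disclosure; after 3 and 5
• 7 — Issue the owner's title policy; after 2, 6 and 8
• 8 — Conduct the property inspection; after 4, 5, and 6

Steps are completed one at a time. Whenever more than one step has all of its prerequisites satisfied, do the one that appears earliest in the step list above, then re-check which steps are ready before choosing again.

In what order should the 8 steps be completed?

4 3 5 6 2 1 8 7

4 has no prerequisites → 4 first.
3 needed 4, now all done → 3.
That leaves 5 as the only ready step → 5.
6 needed 3 and 5, now all done → 6.
2 and 8 are both available; 2 is listed earlier → 2.
Ready: 1 and 8. 1 is listed earlier → 1.
Next only 8 has its prerequisites met → 8.
That leaves 7 as the only ready step → 7.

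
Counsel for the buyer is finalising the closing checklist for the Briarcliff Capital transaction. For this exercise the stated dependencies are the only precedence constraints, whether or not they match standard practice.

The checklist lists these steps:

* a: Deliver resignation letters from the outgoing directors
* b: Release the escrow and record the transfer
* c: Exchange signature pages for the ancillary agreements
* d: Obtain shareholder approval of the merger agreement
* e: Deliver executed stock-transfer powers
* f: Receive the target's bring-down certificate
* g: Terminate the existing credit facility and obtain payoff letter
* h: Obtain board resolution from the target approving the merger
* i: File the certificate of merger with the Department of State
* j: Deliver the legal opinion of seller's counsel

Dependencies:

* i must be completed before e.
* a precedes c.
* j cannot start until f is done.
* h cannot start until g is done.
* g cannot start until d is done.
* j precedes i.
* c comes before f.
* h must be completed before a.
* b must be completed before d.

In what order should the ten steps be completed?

b, d, g, h, a, c, f, j, i, e

b has no prerequisites → b first.
d is the only step now ready → d.
g needed d, now all done → g.
Next only h has its prerequisites met → h.
a needed h, now all done → a.
c needed a, now all done → c.
Next only f has its prerequisites met → f.
j is the only step now ready → j.
That leaves i as the only ready step → i.
Next only e has its prerequisites met → e.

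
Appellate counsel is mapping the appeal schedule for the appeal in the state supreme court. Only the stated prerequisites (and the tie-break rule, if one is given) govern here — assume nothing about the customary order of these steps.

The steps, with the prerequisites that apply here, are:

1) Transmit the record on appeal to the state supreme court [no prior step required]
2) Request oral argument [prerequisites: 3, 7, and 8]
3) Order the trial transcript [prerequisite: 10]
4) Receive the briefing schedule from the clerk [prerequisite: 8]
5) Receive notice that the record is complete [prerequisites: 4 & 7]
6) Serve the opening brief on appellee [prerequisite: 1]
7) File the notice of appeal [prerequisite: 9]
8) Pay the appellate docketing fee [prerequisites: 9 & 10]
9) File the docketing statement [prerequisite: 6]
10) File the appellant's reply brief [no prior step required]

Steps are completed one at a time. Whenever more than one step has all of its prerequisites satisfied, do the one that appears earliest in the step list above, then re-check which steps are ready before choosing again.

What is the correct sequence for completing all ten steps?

1, 6, 9, 7, 10, 3, 8, 2, 4, 5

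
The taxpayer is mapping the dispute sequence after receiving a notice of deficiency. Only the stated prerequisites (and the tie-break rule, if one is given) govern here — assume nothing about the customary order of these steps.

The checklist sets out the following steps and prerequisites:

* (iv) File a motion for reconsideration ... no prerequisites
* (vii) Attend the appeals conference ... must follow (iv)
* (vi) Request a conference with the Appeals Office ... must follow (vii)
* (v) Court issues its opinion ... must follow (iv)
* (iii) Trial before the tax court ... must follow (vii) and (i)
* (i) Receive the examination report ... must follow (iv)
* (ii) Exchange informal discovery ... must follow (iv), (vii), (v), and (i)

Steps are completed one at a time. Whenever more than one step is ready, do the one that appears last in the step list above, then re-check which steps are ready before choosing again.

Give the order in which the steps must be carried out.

(iv) is the only step with nothing outstanding, so it goes first.
Now (i), (v) and (vii) have their prerequisites met. (i) is listed later, so (i) next.
(v) and (vii) are both available; (v) is listed later → (v).
Next only (vii) has its prerequisites met → (vii).
Ready: (ii), (iii) and (vi). (ii) is listed later → (ii).
Now (iii) and (vi) have their prerequisites met. (iii) is listed later, so (iii) next.
(vi) is the only step now ready → (vi).

(iv), (i), (v), (vii), (ii), (iii), (vi)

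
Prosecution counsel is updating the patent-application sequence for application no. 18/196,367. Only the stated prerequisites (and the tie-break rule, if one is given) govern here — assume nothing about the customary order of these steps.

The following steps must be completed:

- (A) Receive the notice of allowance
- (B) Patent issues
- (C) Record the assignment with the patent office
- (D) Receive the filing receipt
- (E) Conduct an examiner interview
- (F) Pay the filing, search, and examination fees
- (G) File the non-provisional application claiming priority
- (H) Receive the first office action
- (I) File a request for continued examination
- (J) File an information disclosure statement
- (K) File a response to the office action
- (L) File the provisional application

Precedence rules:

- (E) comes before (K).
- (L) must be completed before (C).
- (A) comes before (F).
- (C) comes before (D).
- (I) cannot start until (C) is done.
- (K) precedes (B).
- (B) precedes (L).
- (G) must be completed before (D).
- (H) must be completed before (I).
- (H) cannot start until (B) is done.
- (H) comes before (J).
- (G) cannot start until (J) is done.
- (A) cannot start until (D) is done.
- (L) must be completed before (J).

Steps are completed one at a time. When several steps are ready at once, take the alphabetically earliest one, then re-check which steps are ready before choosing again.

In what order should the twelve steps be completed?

(E) → (K) → (B) → (H) → (L) → (C) → (I) → (J) → (G) → (D) → (A) → (F)

Only (E) has no prerequisites, so it is first.
That leaves (K) as the only ready step → (K).
Next only (B) has its prerequisites met → (B).
(H) and (L) are both available; (H) has the earlier label → (H).
(L) needed (B), now all done → (L).
(C) and (J) are both available; (C) has the earlier label → (C).
(I) and (J) are both available; (I) has the earlier label → (I).
(J) is the only step now ready → (J).
(G) needed (J), now all done → (G).
(D) is the only step now ready → (D).
Next only (A) has its prerequisites met → (A).
Next only (F) has its prerequisites met → (F).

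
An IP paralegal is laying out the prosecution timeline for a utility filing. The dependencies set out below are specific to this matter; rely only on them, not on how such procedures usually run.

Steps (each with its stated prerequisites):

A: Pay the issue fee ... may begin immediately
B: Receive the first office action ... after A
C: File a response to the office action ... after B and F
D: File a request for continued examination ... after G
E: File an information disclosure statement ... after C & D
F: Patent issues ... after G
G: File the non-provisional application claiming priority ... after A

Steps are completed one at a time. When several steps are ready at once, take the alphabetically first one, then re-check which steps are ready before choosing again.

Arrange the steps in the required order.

Only A has no prerequisites, so it is first.
B and G are both available; B has the earlier label → B.
G needed A, now all done → G.
Now D and F have their prerequisites met. D has the earlier label, so D next.
That leaves F as the only ready step → F.
C is the only step now ready → C.
E needed C and D, now all done → E.

A B G D F C E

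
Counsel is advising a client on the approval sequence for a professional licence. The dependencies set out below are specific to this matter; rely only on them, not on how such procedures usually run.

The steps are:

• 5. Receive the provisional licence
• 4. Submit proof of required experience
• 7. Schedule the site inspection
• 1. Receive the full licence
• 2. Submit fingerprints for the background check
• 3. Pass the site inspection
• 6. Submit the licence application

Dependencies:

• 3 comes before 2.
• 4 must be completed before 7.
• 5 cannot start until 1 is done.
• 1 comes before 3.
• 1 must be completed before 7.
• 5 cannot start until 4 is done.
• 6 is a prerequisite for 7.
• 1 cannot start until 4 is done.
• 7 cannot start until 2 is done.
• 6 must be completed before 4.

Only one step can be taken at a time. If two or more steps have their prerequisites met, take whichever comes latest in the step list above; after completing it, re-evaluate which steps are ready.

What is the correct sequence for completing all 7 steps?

6 has no prerequisites → 6 first.
That leaves 4 as the only ready step → 4.
That leaves 1 as the only ready step → 1.
Ready: 3 and 5. 3 is listed later → 3.
2 now also ready, so the ready set is {2, 5}; 2 is listed later → 2.
Now 7 and 5 have their prerequisites met. 7 is listed later, so 7 next.
That leaves 5 as the only ready step → 5.

6, 4, 1, 3, 2, 7, 5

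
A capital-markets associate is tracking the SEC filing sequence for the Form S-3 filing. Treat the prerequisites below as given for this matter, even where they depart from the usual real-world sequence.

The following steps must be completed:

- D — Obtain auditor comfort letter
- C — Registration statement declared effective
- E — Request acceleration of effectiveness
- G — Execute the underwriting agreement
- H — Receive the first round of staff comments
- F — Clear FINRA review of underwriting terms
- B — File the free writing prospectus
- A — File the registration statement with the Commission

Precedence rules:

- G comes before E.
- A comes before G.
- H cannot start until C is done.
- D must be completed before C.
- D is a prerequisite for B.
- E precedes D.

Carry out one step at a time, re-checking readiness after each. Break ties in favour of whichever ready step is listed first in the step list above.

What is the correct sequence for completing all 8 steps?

Nothing is required for F and A. F is listed earlier → F first.
That leaves A as the only ready step → A.
G is the only step now ready → G.
E needed G, now all done → E.
D needed E, now all done → D.
Now C and B have their prerequisites met. C is listed earlier, so C next.
H now also ready, so the ready set is {H, B}; H is listed earlier → H.
B is the only step now ready → B.

F, A, G, E, D, C, H, B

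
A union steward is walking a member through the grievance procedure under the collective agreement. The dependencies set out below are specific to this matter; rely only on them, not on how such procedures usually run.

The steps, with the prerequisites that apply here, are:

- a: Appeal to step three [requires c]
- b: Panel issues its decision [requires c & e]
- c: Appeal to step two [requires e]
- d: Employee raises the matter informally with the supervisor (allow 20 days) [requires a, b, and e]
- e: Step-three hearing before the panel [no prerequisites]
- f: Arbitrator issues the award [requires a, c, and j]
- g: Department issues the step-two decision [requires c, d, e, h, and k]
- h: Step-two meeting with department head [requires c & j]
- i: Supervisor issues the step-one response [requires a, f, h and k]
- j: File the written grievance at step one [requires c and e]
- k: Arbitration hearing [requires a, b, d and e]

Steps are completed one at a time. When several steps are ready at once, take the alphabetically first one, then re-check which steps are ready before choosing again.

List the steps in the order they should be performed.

e is the only step with nothing outstanding, so it goes first.
c is the only step now ready → c.
Now a, b and j have their prerequisites met. a has the earlier label, so a next.
Ready: b and j. b has the earlier label → b.
Ready: d and j. d has the earlier label → d.
Ready: j and k. j has the earlier label → j.
f and h now also ready, so the ready set is {f, h, k}; f has the earlier label → f.
h and k are both available; h has the earlier label → h.
k needed a, b, d and e, now all done → k.
Ready: g and i. g has the earlier label → g.
That leaves i as the only ready step → i.

e c a b d j f h k g i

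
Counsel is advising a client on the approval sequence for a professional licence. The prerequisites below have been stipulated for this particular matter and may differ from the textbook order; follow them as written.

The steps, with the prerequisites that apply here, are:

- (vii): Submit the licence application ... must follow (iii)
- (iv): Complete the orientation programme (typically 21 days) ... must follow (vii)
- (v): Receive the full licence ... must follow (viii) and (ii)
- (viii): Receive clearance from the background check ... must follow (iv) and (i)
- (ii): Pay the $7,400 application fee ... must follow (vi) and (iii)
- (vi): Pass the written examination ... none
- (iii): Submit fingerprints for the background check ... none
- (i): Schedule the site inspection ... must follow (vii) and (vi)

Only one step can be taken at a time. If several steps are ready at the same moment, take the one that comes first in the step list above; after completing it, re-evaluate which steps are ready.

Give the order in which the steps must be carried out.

(vi) and (iii) have no prerequisites; (vi) is listed earlier, so (vi) is first.
That leaves (iii) as the only ready step → (iii).
(vii) and (ii) are both available; (vii) is listed earlier → (vii).
Ready: (iv), (ii) and (i). (iv) is listed earlier → (iv).
(ii) and (i) are both available; (ii) is listed earlier → (ii).
(i) needed (vii) and (vi), now all done → (i).
Next only (viii) has its prerequisites met → (viii).
That leaves (v) as the only ready step → (v).

(vi), (iii), (vii), (iv), (ii), (i), (viii), (v)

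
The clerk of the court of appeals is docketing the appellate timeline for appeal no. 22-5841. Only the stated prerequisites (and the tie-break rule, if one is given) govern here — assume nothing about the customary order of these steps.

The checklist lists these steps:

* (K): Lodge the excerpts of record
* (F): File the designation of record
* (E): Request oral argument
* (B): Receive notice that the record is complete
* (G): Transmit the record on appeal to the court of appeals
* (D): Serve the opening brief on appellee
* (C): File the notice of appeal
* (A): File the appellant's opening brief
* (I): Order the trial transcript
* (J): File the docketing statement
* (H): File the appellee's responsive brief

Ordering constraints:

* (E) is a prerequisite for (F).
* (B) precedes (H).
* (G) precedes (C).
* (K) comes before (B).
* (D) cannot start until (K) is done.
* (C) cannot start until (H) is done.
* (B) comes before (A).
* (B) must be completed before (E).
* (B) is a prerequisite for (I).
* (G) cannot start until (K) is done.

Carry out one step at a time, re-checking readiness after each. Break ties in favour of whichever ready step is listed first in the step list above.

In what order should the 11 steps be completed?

(K) (B) (E) (F) (G) (D) (A) (I) (J) (H) (C)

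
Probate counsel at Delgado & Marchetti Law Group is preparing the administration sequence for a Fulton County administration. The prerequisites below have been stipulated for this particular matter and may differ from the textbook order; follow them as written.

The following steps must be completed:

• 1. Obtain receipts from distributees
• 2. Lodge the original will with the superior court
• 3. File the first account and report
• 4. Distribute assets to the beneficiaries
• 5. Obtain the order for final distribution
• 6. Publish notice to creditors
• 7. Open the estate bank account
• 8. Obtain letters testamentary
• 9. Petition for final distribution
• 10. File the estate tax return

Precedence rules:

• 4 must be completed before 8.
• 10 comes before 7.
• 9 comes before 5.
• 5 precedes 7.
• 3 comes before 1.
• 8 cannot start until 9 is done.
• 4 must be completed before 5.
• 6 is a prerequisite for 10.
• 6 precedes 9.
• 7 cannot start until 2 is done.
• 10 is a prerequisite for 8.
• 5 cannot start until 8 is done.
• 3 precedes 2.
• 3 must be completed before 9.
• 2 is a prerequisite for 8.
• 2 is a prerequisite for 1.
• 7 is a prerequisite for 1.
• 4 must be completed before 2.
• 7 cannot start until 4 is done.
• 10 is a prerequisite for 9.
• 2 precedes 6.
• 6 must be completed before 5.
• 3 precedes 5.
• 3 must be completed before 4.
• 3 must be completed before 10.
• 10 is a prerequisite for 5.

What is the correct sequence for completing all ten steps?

3 → 4 → 2 → 6 → 10 → 9 → 8 → 5 → 7 → 1

Only 3 has no prerequisites, so it is first.
That leaves 4 as the only ready step → 4.
Next only 2 has its prerequisites met → 2.
That leaves 6 as the only ready step → 6.
10 needed 3 and 6, now all done → 10.
That leaves 9 as the only ready step → 9.
8 is the only step now ready → 8.
Next only 5 has its prerequisites met → 5.
7 needed 2, 4, 5 and 10, now all done → 7.
1 is the only step now ready → 1.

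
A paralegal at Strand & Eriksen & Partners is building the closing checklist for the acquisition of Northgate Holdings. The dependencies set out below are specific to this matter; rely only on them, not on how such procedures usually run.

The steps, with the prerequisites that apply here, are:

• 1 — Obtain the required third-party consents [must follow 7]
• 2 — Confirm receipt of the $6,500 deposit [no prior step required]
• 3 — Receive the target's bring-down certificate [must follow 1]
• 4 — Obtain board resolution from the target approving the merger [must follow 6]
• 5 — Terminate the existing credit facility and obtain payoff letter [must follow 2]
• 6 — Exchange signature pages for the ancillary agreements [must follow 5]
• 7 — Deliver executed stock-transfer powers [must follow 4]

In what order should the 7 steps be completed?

2 has no prerequisites → 2 first.
5 needed 2, now all done → 5.
6 is the only step now ready → 6.
4 needed 6, now all done → 4.
Next only 7 has its prerequisites met → 7.
Next only 1 has its prerequisites met → 1.
3 is the only step now ready → 3.

2, 5, 6, 4, 7, 1, 3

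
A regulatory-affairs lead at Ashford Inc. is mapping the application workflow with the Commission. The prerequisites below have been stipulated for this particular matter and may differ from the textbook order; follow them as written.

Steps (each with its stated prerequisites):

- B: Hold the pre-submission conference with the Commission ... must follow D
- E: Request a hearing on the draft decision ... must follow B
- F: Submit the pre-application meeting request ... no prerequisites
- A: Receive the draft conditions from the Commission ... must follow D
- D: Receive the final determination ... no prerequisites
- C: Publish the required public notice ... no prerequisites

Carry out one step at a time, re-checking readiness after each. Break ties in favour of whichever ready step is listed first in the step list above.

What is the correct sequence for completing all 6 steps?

Nothing is required for F, D and C. F is listed earlier → F first.
Now D and C have their prerequisites met. D is listed earlier, so D next.
B and A now also ready, so the ready set is {B, A, C}; B is listed earlier → B.
E, A and C are all available; E is listed earlier → E.
Now A and C have their prerequisites met. A is listed earlier, so A next.
C is the only step now ready → C.

F, D, B, E, A, C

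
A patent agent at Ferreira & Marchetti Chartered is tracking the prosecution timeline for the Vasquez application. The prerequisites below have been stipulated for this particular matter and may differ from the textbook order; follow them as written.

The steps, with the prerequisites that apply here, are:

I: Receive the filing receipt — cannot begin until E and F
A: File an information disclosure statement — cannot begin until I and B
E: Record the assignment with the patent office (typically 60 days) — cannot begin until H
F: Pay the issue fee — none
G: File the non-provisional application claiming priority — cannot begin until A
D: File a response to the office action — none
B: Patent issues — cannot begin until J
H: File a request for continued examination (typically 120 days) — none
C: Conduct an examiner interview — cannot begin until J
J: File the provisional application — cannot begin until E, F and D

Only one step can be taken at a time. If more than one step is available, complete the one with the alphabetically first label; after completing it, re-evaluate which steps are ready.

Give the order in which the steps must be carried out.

Nothing is required for D, F and H. D has the earlier label → D first.
Now F and H have their prerequisites met. F has the earlier label, so F next.
That leaves H as the only ready step → H.
E needed H, now all done → E.
I and J are both available; I has the earlier label → I.
J is the only step now ready → J.
Now B and C have their prerequisites met. B has the earlier label, so B next.
Ready: A and C. A has the earlier label → A.
G now also ready, so the ready set is {C, G}; C has the earlier label → C.
G needed A, now all done → G.

D → F → H → E → I → J → B → A → C → G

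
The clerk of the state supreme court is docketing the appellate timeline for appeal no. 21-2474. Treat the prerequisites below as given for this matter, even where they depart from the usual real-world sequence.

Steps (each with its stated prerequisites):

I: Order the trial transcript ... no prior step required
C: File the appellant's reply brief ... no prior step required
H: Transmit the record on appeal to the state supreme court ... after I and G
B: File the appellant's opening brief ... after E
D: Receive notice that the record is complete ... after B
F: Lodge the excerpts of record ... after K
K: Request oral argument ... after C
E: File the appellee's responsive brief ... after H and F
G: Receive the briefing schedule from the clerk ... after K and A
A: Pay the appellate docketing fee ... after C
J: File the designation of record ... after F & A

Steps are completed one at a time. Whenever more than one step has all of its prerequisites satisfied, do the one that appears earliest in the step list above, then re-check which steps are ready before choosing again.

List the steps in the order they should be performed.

Nothing is required for I and C. I is listed earlier → I first.
Next only C has its prerequisites met → C.
Ready: K and A. K is listed earlier → K.
Now F and A have their prerequisites met. F is listed earlier, so F next.
That leaves A as the only ready step → A.
G and J are both available; G is listed earlier → G.
H now also ready, so the ready set is {H, J}; H is listed earlier → H.
E now also ready, so the ready set is {E, J}; E is listed earlier → E.
B now also ready, so the ready set is {B, J}; B is listed earlier → B.
D and J are both available; D is listed earlier → D.
Next only J has its prerequisites met → J.

I → C → K → F → A → G → H → E → B → D → J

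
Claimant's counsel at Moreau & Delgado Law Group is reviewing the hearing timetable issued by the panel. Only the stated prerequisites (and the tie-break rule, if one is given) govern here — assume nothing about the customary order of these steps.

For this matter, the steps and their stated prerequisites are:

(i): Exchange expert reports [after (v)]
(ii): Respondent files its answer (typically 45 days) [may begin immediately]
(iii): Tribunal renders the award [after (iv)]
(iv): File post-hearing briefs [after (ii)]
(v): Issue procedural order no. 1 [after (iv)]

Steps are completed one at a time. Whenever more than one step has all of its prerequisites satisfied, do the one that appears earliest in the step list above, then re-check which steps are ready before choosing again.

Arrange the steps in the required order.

(ii) is the only step with nothing outstanding, so it goes first.
That leaves (iv) as the only ready step → (iv).
(iii) and (v) are both available; (iii) is listed earlier → (iii).
(v) is the only step now ready → (v).
(i) is the only step now ready → (i).

(ii) (iv) (iii) (v) (i)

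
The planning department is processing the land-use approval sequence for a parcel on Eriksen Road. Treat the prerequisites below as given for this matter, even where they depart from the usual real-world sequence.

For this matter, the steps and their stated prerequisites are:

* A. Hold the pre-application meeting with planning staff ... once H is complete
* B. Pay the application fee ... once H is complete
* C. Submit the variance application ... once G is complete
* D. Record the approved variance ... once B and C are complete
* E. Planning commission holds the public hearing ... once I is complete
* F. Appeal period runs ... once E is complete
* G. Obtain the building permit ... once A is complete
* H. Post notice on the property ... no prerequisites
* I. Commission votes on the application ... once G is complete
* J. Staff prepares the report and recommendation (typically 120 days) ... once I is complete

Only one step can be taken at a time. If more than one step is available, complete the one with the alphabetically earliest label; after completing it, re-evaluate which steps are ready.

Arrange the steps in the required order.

H A B G C D I E F J

Only H has no prerequisites, so it is first.
A and B are both available; A has the earlier label → A.
B and G are both available; B has the earlier label → B.
G is the only step now ready → G.
Ready: C and I. C has the earlier label → C.
D now also ready, so the ready set is {D, I}; D has the earlier label → D.
I needed G, now all done → I.
Ready: E and J. E has the earlier label → E.
F now also ready, so the ready set is {F, J}; F has the earlier label → F.
J needed I, now all done → J.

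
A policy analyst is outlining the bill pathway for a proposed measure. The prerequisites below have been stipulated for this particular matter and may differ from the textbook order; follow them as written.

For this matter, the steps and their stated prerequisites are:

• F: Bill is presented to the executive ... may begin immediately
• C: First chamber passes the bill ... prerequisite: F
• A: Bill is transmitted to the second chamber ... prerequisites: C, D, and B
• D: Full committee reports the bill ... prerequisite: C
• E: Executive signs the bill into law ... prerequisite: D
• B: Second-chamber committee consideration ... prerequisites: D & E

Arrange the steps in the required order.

F C D E B A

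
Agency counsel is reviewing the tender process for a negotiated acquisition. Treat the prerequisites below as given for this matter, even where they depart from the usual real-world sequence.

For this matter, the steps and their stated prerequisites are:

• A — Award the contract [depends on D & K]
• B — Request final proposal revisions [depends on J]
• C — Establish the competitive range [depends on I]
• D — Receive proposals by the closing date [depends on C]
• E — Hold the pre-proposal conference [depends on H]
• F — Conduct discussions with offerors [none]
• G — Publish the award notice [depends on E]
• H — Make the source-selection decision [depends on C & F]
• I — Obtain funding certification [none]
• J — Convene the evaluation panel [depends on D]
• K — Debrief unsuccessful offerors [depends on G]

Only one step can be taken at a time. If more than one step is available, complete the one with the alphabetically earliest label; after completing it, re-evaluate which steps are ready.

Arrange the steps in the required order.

Nothing is required for F and I. F has the earlier label → F first.
Next only I has its prerequisites met → I.
C is the only step now ready → C.
D and H are both available; D has the earlier label → D.
J now also ready, so the ready set is {H, J}; H has the earlier label → H.
E now also ready, so the ready set is {E, J}; E has the earlier label → E.
G now also ready, so the ready set is {G, J}; G has the earlier label → G.
K now also ready, so the ready set is {J, K}; J has the earlier label → J.
B and K are both available; B has the earlier label → B.
K is the only step now ready → K.
That leaves A as the only ready step → A.

F I C D H E G J B K A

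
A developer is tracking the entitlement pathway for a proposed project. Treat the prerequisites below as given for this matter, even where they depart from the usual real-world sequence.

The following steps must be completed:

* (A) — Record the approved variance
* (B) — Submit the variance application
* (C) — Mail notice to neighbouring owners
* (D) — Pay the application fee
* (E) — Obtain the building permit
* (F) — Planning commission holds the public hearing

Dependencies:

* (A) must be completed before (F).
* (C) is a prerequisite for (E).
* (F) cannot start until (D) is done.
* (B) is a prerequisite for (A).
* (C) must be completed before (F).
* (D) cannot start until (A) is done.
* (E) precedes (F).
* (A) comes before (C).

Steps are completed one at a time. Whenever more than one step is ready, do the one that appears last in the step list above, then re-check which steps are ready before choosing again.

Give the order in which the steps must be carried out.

(B) is the only step with nothing outstanding, so it goes first.
(A) needed (B), now all done → (A).
(D) and (C) are both available; (D) is listed later → (D).
(C) needed (A), now all done → (C).
(E) needed (C), now all done → (E).
(F) needed (E), (D), (C) and (A), now all done → (F).

(B) → (A) → (D) → (C) → (E) → (F)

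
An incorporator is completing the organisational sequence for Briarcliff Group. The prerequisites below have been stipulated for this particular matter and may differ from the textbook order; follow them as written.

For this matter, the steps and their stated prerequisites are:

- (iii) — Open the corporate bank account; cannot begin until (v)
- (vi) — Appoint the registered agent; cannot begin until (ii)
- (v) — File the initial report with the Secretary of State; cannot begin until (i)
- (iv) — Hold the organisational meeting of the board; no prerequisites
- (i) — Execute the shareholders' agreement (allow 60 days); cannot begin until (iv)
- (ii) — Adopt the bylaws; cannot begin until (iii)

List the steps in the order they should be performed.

(iv) → (i) → (v) → (iii) → (ii) → (vi)

Only (iv) has no prerequisites, so it is first.
That leaves (i) as the only ready step → (i).
(v) is the only step now ready → (v).
(iii) is the only step now ready → (iii).
(ii) needed (iii), now all done → (ii).
(vi) is the only step now ready → (vi).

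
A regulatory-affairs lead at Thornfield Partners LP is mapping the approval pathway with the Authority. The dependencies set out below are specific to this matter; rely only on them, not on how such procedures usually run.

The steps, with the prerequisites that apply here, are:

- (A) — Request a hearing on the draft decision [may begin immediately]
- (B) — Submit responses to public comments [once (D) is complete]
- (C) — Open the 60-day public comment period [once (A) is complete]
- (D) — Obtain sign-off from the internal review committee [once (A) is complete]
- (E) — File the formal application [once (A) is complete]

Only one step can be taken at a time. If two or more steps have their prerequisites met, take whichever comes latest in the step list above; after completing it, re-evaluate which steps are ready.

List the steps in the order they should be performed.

(A) is the only step with nothing outstanding, so it goes first.
Now (E), (D) and (C) have their prerequisites met. (E) is listed later, so (E) next.
Ready: (D) and (C). (D) is listed later → (D).
(B) now also ready, so the ready set is {(C), (B)}; (C) is listed later → (C).
(B) is the only step now ready → (B).

(A) (E) (D) (C) (B)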